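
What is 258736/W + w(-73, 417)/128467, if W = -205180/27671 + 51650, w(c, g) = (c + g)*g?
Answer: 562372443560656/91789798039995 ≈ 6.1267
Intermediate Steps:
w(c, g) = g*(c + g)
W = 1429001970/27671 (W = -205180*1/27671 + 51650 = -205180/27671 + 51650 = 1429001970/27671 ≈ 51643.)
258736/W + w(-73, 417)/128467 = 258736/(1429001970/27671) + (417*(-73 + 417))/128467 = 258736*(27671/1429001970) + (417*344)*(1/128467) = 3579741928/714500985 + 143448*(1/128467) = 3579741928/714500985 + 143448/128467 = 562372443560656/91789798039995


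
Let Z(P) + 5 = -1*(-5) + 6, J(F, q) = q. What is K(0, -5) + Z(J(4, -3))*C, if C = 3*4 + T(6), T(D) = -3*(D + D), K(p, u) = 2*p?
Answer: -144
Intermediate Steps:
T(D) = -6*D
C = -24 (C = 3*4 - 6*6 = 12 - 36 = -24)
Z(P) = 6 (Z(P) = -5 + (-1*(-5) + 6) = -5 + (5 + 6) = -5 + 11 = 6)
K(0, -5) + Z(J(4, -3))*C = 2*0 + 6*(-24) = 0 - 144 = -144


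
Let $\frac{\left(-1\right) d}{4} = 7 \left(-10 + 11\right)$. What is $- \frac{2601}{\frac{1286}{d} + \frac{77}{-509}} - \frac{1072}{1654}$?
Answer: $\frac{1683579418}{30173095} \approx 55.797$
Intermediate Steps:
$d = -28$ ($d = - 4 \cdot 7 \left(-10 + 11\right) = - 4 \cdot 7 \cdot 1 = \left(-4\right) 7 = -28$)
$- \frac{2601}{\frac{1286}{d} + \frac{77}{-509}} - \frac{1072}{1654} = - \frac{2601}{\frac{1286}{-28} + \frac{77}{-509}} - \frac{1072}{1654} = - \frac{2601}{1286 \left(- \frac{1}{28}\right) + 77 \left(- \frac{1}{509}\right)} - \frac{536}{827} = - \frac{2601}{- \frac{643}{14} - \frac{77}{509}} - \frac{536}{827} = - \frac{2601}{- \frac{328365}{7126}} - \frac{536}{827} = \left(-2601\right) \left(- \frac{7126}{328365}\right) - \frac{536}{827} = \frac{2059414}{36485} - \frac{536}{827} = \frac{1683579418}{30173095}$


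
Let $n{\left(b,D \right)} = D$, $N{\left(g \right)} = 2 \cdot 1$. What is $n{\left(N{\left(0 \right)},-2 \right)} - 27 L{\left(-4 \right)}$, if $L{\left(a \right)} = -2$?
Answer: $52$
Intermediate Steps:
$N{\left(g \right)} = 2$
$n{\left(N{\left(0 \right)},-2 \right)} - 27 L{\left(-4 \right)} = -2 - -54 = -2 + 54 = 52$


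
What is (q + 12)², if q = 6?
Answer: 324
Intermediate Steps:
(q + 12)² = (6 + 12)² = 18² = 324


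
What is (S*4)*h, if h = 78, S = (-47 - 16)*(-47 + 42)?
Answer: 98280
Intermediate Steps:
S = 315 (S = -63*(-5) = 315)
(S*4)*h = (315*4)*78 = 1260*78 = 98280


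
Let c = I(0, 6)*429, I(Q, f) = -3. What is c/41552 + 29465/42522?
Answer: 584801933/883437072 ≈ 0.66196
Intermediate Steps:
c = -1287 (c = -3*429 = -1287)
c/41552 + 29465/42522 = -1287/41552 + 29465/42522 = 584801933/883437072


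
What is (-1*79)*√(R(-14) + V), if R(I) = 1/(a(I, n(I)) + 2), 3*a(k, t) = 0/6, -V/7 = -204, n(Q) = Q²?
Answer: -79*√5714/2 ≈ -2985.8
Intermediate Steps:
V = 1428 (V = -7*(-204) = 1428)
a(k, t) = 0 (a(k, t) = (0/6)/3 = (0*(⅙))/3 = (⅓)*0 = 0)
R(I) = ½ (R(I) = 1/(0 + 2) = 1/2 = ½)
(-1*79)*√(R(-14) + V) = (-1*79)*√(½ + 1428) = -79*√5714/2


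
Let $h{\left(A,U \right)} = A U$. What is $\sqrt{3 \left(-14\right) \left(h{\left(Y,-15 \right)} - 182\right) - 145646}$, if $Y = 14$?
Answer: $i \sqrt{129182} \approx 359.42 i$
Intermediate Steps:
$\sqrt{3 \left(-14\right) \left(h{\left(Y,-15 \right)} - 182\right) - 145646} = \sqrt{3 \left(-14\right) \left(14 \left(-15\right) - 182\right) - 145646} = \sqrt{- 42 \left(-210 - 182\right) - 145646} = \sqrt{\left(-42\right) \left(-392\right) - 145646} = \sqrt{16464 - 145646} = \sqrt{-129182} = i \sqrt{129182}$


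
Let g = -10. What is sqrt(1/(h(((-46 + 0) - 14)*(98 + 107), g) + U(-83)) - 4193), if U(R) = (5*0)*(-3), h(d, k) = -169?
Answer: I*sqrt(708618)/13 ≈ 64.753*I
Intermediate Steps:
U(R) = 0 (U(R) = 0*(-3) = 0)
sqrt(1/(h(((-46 + 0) - 14)*(98 + 107), g) + U(-83)) - 4193) = sqrt(1/(-169 + 0) - 4193) = sqrt(1/(-169) - 4193) = sqrt(-1/169 - 4193) = sqrt(-708618/169) = I*sqrt(708618)/13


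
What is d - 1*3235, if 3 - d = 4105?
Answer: -7337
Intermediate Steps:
d = -4102 (d = 3 - 1*4105 = 3 - 4105 = -4102)
d - 1*3235 = -4102 - 1*3235 = -4102 - 3235 = -7337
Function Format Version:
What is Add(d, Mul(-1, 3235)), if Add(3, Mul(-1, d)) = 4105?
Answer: -7337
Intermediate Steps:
d = -4102 (d = Add(3, Mul(-1, 4105)) = Add(3, -4105) = -4102)
Add(d, Mul(-1, 3235)) = Add(-4102, Mul(-1, 3235)) = Add(-4102, -3235) = -7337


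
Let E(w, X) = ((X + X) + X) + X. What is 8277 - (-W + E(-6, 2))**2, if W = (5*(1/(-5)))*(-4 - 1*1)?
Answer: 8268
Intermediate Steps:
W = 5 (W = (5*(1*(-1/5)))*(-4 - 1) = (5*(-1/5))*(-5) = -1*(-5) = 5)
E(w, X) = 4*X (E(w, X) = (2*X + X) + X = 3*X + X = 4*X)
8277 - (-W + E(-6, 2))**2 = 8277 - (-1*5 + 4*2)**2 = 8277 - (-5 + 8)**2 = 8277 - 1*3**2 = 8277 - 1*9 = 8277 - 9 = 8268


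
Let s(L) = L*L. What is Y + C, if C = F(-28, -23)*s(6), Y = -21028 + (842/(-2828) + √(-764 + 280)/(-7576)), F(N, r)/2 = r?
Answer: -32075597/1414 - 11*I/3788 ≈ -22684.0 - 0.0029039*I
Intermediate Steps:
F(N, r) = 2*r
s(L) = L²
Y = -29734013/1414 - 11*I/3788 (Y = -21028 + (842*(-1/2828) + √(-484)*(-1/7576)) = -21028 + (-421/1414 + (22*I)*(-1/7576)) = -21028 + (-421/1414 - 11*I/3788) = -29734013/1414 - 11*I/3788 ≈ -21028.0 - 0.0029039*I)
C = -1656 (C = (2*(-23))*6² = -46*36 = -1656)
Y + C = (-29734013/1414 - 11*I/3788) - 1656 = -32075597/1414 - 11*I/3788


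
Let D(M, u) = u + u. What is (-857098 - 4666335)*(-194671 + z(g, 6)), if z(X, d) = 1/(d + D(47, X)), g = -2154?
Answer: 4625735079809419/4302 ≈ 1.0753e+12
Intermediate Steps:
D(M, u) = 2*u
z(X, d) = 1/(d + 2*X)
(-857098 - 4666335)*(-194671 + z(g, 6)) = (-857098 - 4666335)*(-194671 + 1/(6 + 2*(-2154))) = -5523433*(-194671 + 1/(6 - 4308)) = -5523433*(-194671 + 1/(-4302)) = -5523433*(-194671 - 1/4302) = -5523433*(-837474643/4302) = 4625735079809419/4302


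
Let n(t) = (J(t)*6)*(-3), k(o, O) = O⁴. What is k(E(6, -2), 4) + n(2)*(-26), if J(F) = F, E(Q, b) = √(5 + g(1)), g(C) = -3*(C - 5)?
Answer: 1192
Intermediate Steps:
g(C) = 15 - 3*C (g(C) = -3*(-5 + C) = 15 - 3*C)
E(Q, b) = √17 (E(Q, b) = √(5 + (15 - 3*1)) = √(5 + (15 - 3)) = √(5 + 12) = √17)
n(t) = -18*t (n(t) = (t*6)*(-3) = (6*t)*(-3) = -18*t)
k(E(6, -2), 4) + n(2)*(-26) = 4⁴ - 18*2*(-26) = 256 - 36*(-26) = 256 + 936 = 1192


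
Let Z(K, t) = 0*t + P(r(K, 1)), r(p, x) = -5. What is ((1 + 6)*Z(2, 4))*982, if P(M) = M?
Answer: -34370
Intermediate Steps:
Z(K, t) = -5 (Z(K, t) = 0*t - 5 = 0 - 5 = -5)
((1 + 6)*Z(2, 4))*982 = ((1 + 6)*(-5))*982 = (7*(-5))*982 = -35*982 = -34370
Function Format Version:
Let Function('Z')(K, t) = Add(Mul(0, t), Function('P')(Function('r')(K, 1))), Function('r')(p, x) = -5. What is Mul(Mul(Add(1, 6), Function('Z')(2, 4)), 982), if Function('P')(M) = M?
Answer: -34370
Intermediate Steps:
Function('Z')(K, t) = -5 (Function('Z')(K, t) = Add(Mul(0, t), -5) = Add(0, -5) = -5)
Mul(Mul(Add(1, 6), Function('Z')(2, 4)), 982) = Mul(Mul(Add(1, 6), -5), 982) = Mul(Mul(7, -5), 982) = Mul(-35, 982) = -34370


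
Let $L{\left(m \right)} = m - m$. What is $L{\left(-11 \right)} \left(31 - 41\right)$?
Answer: $0$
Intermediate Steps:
$L{\left(m \right)} = 0$
$L{\left(-11 \right)} \left(31 - 41\right) = 0 \left(31 - 41\right) = 0 \left(-10\right) = 0$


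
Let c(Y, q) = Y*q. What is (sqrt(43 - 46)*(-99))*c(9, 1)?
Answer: -891*I*sqrt(3) ≈ -1543.3*I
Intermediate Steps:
(sqrt(43 - 46)*(-99))*c(9, 1) = (sqrt(43 - 46)*(-99))*(9*1) = (sqrt(-3)*(-99))*9 = ((I*sqrt(3))*(-99))*9 = -99*I*sqrt(3)*9 = -891*I*sqrt(3)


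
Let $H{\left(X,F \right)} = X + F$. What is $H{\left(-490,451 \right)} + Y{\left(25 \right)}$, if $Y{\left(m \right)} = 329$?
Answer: $290$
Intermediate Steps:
$H{\left(X,F \right)} = F + X$
$H{\left(-490,451 \right)} + Y{\left(25 \right)} = \left(451 - 490\right) + 329 = -39 + 329 = 290$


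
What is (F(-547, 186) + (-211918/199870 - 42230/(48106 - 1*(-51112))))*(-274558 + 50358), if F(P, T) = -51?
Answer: 614091101181560/52186057 ≈ 1.1767e+7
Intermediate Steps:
(F(-547, 186) + (-211918/199870 - 42230/(48106 - 1*(-51112))))*(-274558 + 50358) = (-51 + (-211918/199870 - 42230/(48106 - 1*(-51112))))*(-274558 + 50358) = (-51 + (-211918*1/199870 - 42230/(48106 + 51112)))*(-224200) = (-51 + (-105959/99935 - 42230/99218))*(-224200) = (-51 + (-105959/99935 - 42230*1/99218))*(-224200) = (-51 + (-105959/99935 - 21115/49609))*(-224200) = (-51 - 7366647556/4957675415)*(-224200) = -260208093721/4957675415*(-224200) = 614091101181560/52186057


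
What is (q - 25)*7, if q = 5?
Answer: -140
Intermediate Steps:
(q - 25)*7 = (5 - 25)*7 = -20*7 = -140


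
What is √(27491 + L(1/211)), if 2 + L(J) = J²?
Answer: √1223837770/211 ≈ 165.80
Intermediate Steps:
L(J) = -2 + J²
√(27491 + L(1/211)) = √(27491 + (-2 + (1/211)²)) = √(27491 + (-2 + 1/44521)) = √(27491 - 89041/44521) = √(1223837770/44521) = √1223837770/211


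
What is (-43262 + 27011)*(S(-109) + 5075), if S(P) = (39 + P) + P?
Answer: -79564896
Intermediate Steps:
S(P) = 39 + 2*P
(-43262 + 27011)*(S(-109) + 5075) = (-43262 + 27011)*((39 + 2*(-109)) + 5075) = -16251*((39 - 218) + 5075) = -16251*(-179 + 5075) = -16251*4896 = -79564896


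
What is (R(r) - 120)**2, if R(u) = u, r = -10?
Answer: 16900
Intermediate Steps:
(R(r) - 120)**2 = (-10 - 120)**2 = (-130)**2 = 16900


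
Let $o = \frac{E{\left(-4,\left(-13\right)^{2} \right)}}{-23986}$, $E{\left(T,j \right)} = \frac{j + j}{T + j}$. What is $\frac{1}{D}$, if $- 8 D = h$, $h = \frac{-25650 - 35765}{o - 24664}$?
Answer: $- \frac{390449865992}{121530765675} \approx -3.2128$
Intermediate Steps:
$E{\left(T,j \right)} = \frac{2 j}{T + j}$
$o = - \frac{169}{1978845}$ ($o = \frac{2 \left(-13\right)^{2} \frac{1}{-4 + \left(-13\right)^{2}}}{-23986} = 2 \cdot 169 \frac{1}{-4 + 169} \left(- \frac{1}{23986}\right) = 2 \cdot 169 \cdot \frac{1}{165} \left(- \frac{1}{23986}\right) = \frac{338}{165} \left(- \frac{1}{23986}\right) = - \frac{169}{1978845} \approx -8.5403 \cdot 10^{-5}$)
$h = \frac{121530765675}{48806233249}$ ($h = \frac{-25650 - 35765}{- \frac{169}{1978845} - 24664} = \frac{-25650 - 35765}{- \frac{48806233249}{1978845}} = \left(-25650 - 35765\right) \left(- \frac{1978845}{48806233249}\right) = \left(-61415\right) \left(- \frac{1978845}{48806233249}\right) = \frac{121530765675}{48806233249} \approx 2.4901$)
$D = - \frac{121530765675}{390449865992}$ ($D = \left(- \frac{1}{8}\right) \frac{121530765675}{48806233249} = - \frac{121530765675}{390449865992} \approx -0.31126$)
$\frac{1}{D} = \frac{1}{- \frac{121530765675}{390449865992}} = - \frac{390449865992}{121530765675}$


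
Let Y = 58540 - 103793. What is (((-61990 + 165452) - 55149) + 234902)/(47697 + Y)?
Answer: 283215/2444 ≈ 115.88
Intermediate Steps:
Y = -45253
(((-61990 + 165452) - 55149) + 234902)/(47697 + Y) = (((-61990 + 165452) - 55149) + 234902)/(47697 - 45253) = ((103462 - 55149) + 234902)/2444 = (48313 + 234902)*(1/2444) = 283215*(1/2444) = 283215/2444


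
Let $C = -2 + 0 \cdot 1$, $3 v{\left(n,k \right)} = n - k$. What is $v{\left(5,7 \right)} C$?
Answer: $\frac{4}{3} \approx 1.3333$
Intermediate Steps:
$v{\left(n,k \right)} = - \frac{k}{3} + \frac{n}{3}$ ($v{\left(n,k \right)} = \frac{n - k}{3} = - \frac{k}{3} + \frac{n}{3}$)
$C = -2$ ($C = -2 + 0 = -2$)
$v{\left(5,7 \right)} C = \left(\left(- \frac{1}{3}\right) 7 + \frac{1}{3} \cdot 5\right) \left(-2\right) = \left(- \frac{7}{3} + \frac{5}{3}\right) \left(-2\right) = \left(- \frac{2}{3}\right) \left(-2\right) = \frac{4}{3}$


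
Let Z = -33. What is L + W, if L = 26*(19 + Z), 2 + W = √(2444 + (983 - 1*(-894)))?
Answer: -366 + √4321 ≈ -300.27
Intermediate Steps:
W = -2 + √4321 (W = -2 + √(2444 + (983 - 1*(-894))) = -2 + √(2444 + (983 + 894)) = -2 + √(2444 + 1877) = -2 + √4321 ≈ 63.734)
L = -364 (L = 26*(19 - 33) = 26*(-14) = -364)
L + W = -364 + (-2 + √4321) = -366 + √4321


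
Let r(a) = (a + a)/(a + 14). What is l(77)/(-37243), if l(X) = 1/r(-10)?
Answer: 1/186215 ≈ 5.3701e-6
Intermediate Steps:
r(a) = 2*a/(14 + a) (r(a) = (2*a)/(14 + a) = 2*a/(14 + a))
l(X) = -⅕ (l(X) = 1/(2*(-10)/(14 - 10)) = 1/(2*(-10)/4) = 1/(2*(-10)*(¼)) = 1/(-5) = -⅕)
l(77)/(-37243) = -⅕/(-37243) = -⅕*(-1/37243) = 1/186215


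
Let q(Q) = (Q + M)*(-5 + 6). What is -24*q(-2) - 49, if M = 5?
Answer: -121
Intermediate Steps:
q(Q) = 5 + Q (q(Q) = (Q + 5)*(-5 + 6) = (5 + Q)*1 = 5 + Q)
-24*q(-2) - 49 = -24*(5 - 2) - 49 = -24*3 - 49 = -72 - 49 = -121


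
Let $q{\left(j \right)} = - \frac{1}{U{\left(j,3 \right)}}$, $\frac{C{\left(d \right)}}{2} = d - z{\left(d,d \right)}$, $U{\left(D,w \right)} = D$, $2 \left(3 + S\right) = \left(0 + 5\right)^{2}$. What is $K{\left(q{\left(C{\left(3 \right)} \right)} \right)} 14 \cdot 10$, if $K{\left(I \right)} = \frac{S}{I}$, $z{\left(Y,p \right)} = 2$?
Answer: $-2660$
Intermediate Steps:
$S = \frac{19}{2}$ ($S = -3 + \frac{\left(0 + 5\right)^{2}}{2} = -3 + \frac{5^{2}}{2} = -3 + \frac{1}{2} \cdot 25 = -3 + \frac{25}{2} = \frac{19}{2} \approx 9.5$)
$C{\left(d \right)} = -4 + 2 d$ ($C{\left(d \right)} = 2 \left(d - 2\right) = 2 \left(-2 + d\right) = -4 + 2 d$)
$q{\left(j \right)} = - \frac{1}{j}$
$K{\left(I \right)} = \frac{19}{2 I}$
$K{\left(q{\left(C{\left(3 \right)} \right)} \right)} 14 \cdot 10 = \frac{19}{2 \left(- \frac{1}{-4 + 2 \cdot 3}\right)} 14 \cdot 10 = \frac{19}{2 \left(- \frac{1}{-4 + 6}\right)} 14 \cdot 10 = \frac{19}{2 \left(- \frac{1}{2}\right)} 14 \cdot 10 = \frac{19}{2} \left(-2\right) 14 \cdot 10 = \left(-19\right) 14 \cdot 10 = \left(-266\right) 10 = -2660$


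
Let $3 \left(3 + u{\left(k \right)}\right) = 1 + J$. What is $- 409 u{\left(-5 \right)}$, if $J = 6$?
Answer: $\frac{818}{3} \approx 272.67$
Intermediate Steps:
$u{\left(k \right)} = - \frac{2}{3}$ ($u{\left(k \right)} = -3 + \frac{1 + 6}{3} = -3 + \frac{1}{3} \cdot 7 = -3 + \frac{7}{3} = - \frac{2}{3}$)
$- 409 u{\left(-5 \right)} = \left(-409\right) \left(- \frac{2}{3}\right) = \frac{818}{3}$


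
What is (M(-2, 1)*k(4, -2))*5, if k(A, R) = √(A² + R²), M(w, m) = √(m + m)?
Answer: 10*√10 ≈ 31.623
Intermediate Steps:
M(w, m) = √2*√m (M(w, m) = √(2*m) = √2*√m)
(M(-2, 1)*k(4, -2))*5 = ((√2*√1)*√(4² + (-2)²))*5 = ((√2*1)*√(16 + 4))*5 = (√2*√20)*5 = (√2*(2*√5))*5 = (2*√10)*5 = 10*√10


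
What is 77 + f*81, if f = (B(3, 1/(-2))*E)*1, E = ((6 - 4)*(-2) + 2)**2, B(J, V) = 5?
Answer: 1697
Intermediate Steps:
E = 4 (E = (2*(-2) + 2)**2 = (-4 + 2)**2 = (-2)**2 = 4)
f = 20 (f = (5*4)*1 = 20*1 = 20)
77 + f*81 = 77 + 20*81 = 77 + 1620 = 1697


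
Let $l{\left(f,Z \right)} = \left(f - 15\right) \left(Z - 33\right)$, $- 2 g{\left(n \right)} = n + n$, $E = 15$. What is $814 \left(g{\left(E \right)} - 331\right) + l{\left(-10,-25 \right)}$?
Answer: $-280194$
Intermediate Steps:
$g{\left(n \right)} = - n$ ($g{\left(n \right)} = - \frac{n + n}{2} = - \frac{2 n}{2} = - n$)
$l{\left(f,Z \right)} = \left(-33 + Z\right) \left(-15 + f\right)$ ($l{\left(f,Z \right)} = \left(-15 + f\right) \left(-33 + Z\right) = \left(-33 + Z\right) \left(-15 + f\right)$)
$814 \left(g{\left(E \right)} - 331\right) + l{\left(-10,-25 \right)} = 814 \left(\left(-1\right) 15 - 331\right) - -1450 = 814 \left(-15 - 331\right) + \left(495 + 330 + 375 + 250\right) = 814 \left(-346\right) + 1450 = -281644 + 1450 = -280194$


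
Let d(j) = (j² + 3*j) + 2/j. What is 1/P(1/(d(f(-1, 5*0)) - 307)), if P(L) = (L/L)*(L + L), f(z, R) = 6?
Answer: -379/3 ≈ -126.33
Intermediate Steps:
d(j) = j² + 2/j + 3*j
P(L) = 2*L (P(L) = 1*(2*L) = 2*L)
1/P(1/(d(f(-1, 5*0)) - 307)) = 1/(2/((2 + 6²*(3 + 6))/6 - 307)) = 1/(2/((2 + 36*9)/6 - 307)) = 1/(2/((2 + 324)/6 - 307)) = 1/(2/((⅙)*326 - 307)) = 1/(2/(163/3 - 307)) = 1/(2/(-758/3)) = 1/(2*(-3/758)) = 1/(-3/379) = -379/3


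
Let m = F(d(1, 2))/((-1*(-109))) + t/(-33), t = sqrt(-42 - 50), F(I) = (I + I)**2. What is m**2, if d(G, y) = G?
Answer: -1075628/12938409 - 16*I*sqrt(23)/3597 ≈ -0.083135 - 0.021333*I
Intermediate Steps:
F(I) = 4*I**2 (F(I) = (2*I)**2 = 4*I**2)
t = 2*I*sqrt(23) (t = sqrt(-92) = 2*I*sqrt(23) ≈ 9.5917*I)
m = 4/109 - 2*I*sqrt(23)/33 (m = (4*1**2)/((-1*(-109))) + (2*I*sqrt(23))/(-33) = (4*1)/109 + (2*I*sqrt(23))*(-1/33) = 4*(1/109) - 2*I*sqrt(23)/33 = 4/109 - 2*I*sqrt(23)/33 ≈ 0.036697 - 0.29066*I)
m**2 = (4/109 - 2*I*sqrt(23)/33)**2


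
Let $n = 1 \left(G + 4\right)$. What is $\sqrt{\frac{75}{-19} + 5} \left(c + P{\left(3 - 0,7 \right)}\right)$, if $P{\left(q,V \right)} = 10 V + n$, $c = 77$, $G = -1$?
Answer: $\frac{300 \sqrt{95}}{19} \approx 153.9$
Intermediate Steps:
$n = 3$ ($n = 1 \left(-1 + 4\right) = 1 \cdot 3 = 3$)
$P{\left(q,V \right)} = 3 + 10 V$ ($P{\left(q,V \right)} = 10 V + 3 = 3 + 10 V$)
$\sqrt{\frac{75}{-19} + 5} \left(c + P{\left(3 - 0,7 \right)}\right) = \sqrt{\frac{75}{-19} + 5} \left(77 + \left(3 + 10 \cdot 7\right)\right) = \sqrt{75 \left(- \frac{1}{19}\right) + 5} \left(77 + \left(3 + 70\right)\right) = \sqrt{- \frac{75}{19} + 5} \left(77 + 73\right) = \sqrt{\frac{20}{19}} \cdot 150 = \frac{2 \sqrt{95}}{19} \cdot 150 = \frac{300 \sqrt{95}}{19}$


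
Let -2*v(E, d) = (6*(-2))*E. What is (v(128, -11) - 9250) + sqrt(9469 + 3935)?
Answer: -8482 + 2*sqrt(3351) ≈ -8366.2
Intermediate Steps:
v(E, d) = 6*E (v(E, d) = -6*(-2)*E/2 = -(-6)*E = 6*E)
(v(128, -11) - 9250) + sqrt(9469 + 3935) = (6*128 - 9250) + sqrt(9469 + 3935) = (768 - 9250) + sqrt(13404) = -8482 + 2*sqrt(3351)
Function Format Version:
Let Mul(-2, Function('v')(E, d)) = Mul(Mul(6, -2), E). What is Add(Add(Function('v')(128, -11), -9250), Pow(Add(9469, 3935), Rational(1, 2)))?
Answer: Add(-8482, Mul(2, Pow(3351, Rational(1, 2)))) ≈ -8366.2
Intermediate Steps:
Function('v')(E, d) = Mul(6, E) (Function('v')(E, d) = Mul(Rational(-1, 2), Mul(Mul(6, -2), E)) = Mul(Rational(-1, 2), Mul(-12, E)) = Mul(6, E))
Add(Add(Function('v')(128, -11), -9250), Pow(Add(9469, 3935), Rational(1, 2))) = Add(Add(Mul(6, 128), -9250), Pow(Add(9469, 3935), Rational(1, 2))) = Add(Add(768, -9250), Pow(13404, Rational(1, 2))) = Add(-8482, Mul(2, Pow(3351, Rational(1, 2))))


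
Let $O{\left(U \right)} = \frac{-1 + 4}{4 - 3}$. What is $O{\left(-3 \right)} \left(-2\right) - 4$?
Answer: $-10$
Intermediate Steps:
$O{\left(U \right)} = 3$ ($O{\left(U \right)} = \frac{3}{1} = 3 \cdot 1 = 3$)
$O{\left(-3 \right)} \left(-2\right) - 4 = 3 \left(-2\right) - 4 = -6 - 4 = -10$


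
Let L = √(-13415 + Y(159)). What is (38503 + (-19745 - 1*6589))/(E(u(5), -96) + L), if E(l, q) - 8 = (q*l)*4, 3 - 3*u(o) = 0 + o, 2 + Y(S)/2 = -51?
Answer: 1070872/27739 - 12169*I*√13521/83217 ≈ 38.605 - 17.004*I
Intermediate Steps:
Y(S) = -106 (Y(S) = -4 + 2*(-51) = -4 - 102 = -106)
u(o) = 1 - o/3 (u(o) = 1 - (0 + o)/3 = 1 - o/3)
L = I*√13521 (L = √(-13415 - 106) = √(-13521) = I*√13521 ≈ 116.28*I)
E(l, q) = 8 + 4*l*q (E(l, q) = 8 + (q*l)*4 = 8 + (l*q)*4 = 8 + 4*l*q)
(38503 + (-19745 - 1*6589))/(E(u(5), -96) + L) = (38503 + (-19745 - 1*6589))/((8 + 4*(1 - ⅓*5)*(-96)) + I*√13521) = (38503 + (-19745 - 6589))/((8 + 4*(1 - 5/3)*(-96)) + I*√13521) = (38503 - 26334)/((8 + 4*(-⅔)*(-96)) + I*√13521) = 12169/((8 + 256) + I*√13521) = 12169/(264 + I*√13521)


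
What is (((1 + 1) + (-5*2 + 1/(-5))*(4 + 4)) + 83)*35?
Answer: 119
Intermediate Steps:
(((1 + 1) + (-5*2 + 1/(-5))*(4 + 4)) + 83)*35 = ((2 + (-10 - 1/5)*8) + 83)*35 = ((2 - 51/5*8) + 83)*35 = ((2 - 408/5) + 83)*35 = (-398/5 + 83)*35 = (17/5)*35 = 119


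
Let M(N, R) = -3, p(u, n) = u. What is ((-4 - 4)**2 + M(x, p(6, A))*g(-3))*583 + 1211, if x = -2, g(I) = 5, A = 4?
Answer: 29778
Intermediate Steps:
((-4 - 4)**2 + M(x, p(6, A))*g(-3))*583 + 1211 = ((-4 - 4)**2 - 3*5)*583 + 1211 = ((-8)**2 - 15)*583 + 1211 = (64 - 15)*583 + 1211 = 49*583 + 1211 = 28567 + 1211 = 29778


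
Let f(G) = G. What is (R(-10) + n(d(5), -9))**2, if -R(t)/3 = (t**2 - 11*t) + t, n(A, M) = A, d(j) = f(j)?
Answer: 354025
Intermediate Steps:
d(j) = j
R(t) = -3*t**2 + 30*t (R(t) = -3*((t**2 - 11*t) + t) = -3*(t**2 - 10*t) = -3*t**2 + 30*t)
(R(-10) + n(d(5), -9))**2 = (3*(-10)*(10 - 1*(-10)) + 5)**2 = (3*(-10)*(10 + 10) + 5)**2 = (3*(-10)*20 + 5)**2 = (-600 + 5)**2 = (-595)**2 = 354025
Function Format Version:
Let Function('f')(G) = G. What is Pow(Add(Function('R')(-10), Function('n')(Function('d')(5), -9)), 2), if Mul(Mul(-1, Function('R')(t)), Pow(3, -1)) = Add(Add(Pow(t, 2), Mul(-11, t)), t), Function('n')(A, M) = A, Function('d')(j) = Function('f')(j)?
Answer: 354025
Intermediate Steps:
Function('d')(j) = j
Function('R')(t) = Add(Mul(-3, Pow(t, 2)), Mul(30, t)) (Function('R')(t) = Mul(-3, Add(Add(Pow(t, 2), Mul(-11, t)), t)) = Mul(-3, Add(Pow(t, 2), Mul(-10, t))) = Add(Mul(-3, Pow(t, 2)), Mul(30, t)))
Pow(Add(Function('R')(-10), Function('n')(Function('d')(5), -9)), 2) = Pow(Add(Mul(3, -10, Add(10, Mul(-1, -10))), 5), 2) = Pow(Add(Mul(3, -10, Add(10, 10)), 5), 2) = Pow(Add(Mul(3, -10, 20), 5), 2) = Pow(Add(-600, 5), 2) = Pow(-595, 2) = 354025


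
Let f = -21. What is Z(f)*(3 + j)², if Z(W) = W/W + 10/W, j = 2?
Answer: 275/21 ≈ 13.095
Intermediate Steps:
Z(W) = 1 + 10/W
Z(f)*(3 + j)² = ((10 - 21)/(-21))*(3 + 2)² = -1/21*(-11)*5² = (11/21)*25 = 275/21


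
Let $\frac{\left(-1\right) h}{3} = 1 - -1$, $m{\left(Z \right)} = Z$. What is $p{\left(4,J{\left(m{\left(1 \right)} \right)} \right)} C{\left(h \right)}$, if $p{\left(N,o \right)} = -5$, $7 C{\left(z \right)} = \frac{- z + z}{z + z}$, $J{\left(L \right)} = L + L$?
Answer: $0$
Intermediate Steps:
$h = -6$ ($h = - 3 \left(1 - -1\right) = - 3 \left(1 + 1\right) = \left(-3\right) 2 = -6$)
$J{\left(L \right)} = 2 L$
$C{\left(z \right)} = 0$ ($C{\left(z \right)} = \frac{\left(- z + z\right) \frac{1}{z + z}}{7} = \frac{0 \frac{1}{2 z}}{7} = \frac{1}{7} \cdot 0 = 0$)
$p{\left(4,J{\left(m{\left(1 \right)} \right)} \right)} C{\left(h \right)} = \left(-5\right) 0 = 0$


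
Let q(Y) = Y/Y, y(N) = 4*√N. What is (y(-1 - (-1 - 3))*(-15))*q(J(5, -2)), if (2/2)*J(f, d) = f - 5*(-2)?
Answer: -60*√3 ≈ -103.92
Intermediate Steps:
J(f, d) = 10 + f (J(f, d) = f - 5*(-2) = f + 10 = 10 + f)
q(Y) = 1
(y(-1 - (-1 - 3))*(-15))*q(J(5, -2)) = ((4*√(-1 - (-1 - 3)))*(-15))*1 = ((4*√(-1 - 1*(-4)))*(-15))*1 = ((4*√(-1 + 4))*(-15))*1 = ((4*√3)*(-15))*1 = -60*√3*1 = -60*√3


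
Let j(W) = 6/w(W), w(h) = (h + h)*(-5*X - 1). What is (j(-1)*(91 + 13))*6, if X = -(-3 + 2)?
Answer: 312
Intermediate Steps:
X = 1 (X = -1*(-1) = 1)
w(h) = -12*h (w(h) = (h + h)*(-5*1 - 1) = (2*h)*(-5 - 1) = (2*h)*(-6) = -12*h)
j(W) = -1/(2*W) (j(W) = 6/((-12*W)) = 6*(-1/(12*W)) = -1/(2*W))
(j(-1)*(91 + 13))*6 = ((-½/(-1))*(91 + 13))*6 = (-½*(-1)*104)*6 = ((½)*104)*6 = 52*6 = 312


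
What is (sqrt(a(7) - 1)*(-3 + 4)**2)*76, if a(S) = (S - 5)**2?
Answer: 76*sqrt(3) ≈ 131.64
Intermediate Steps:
a(S) = (-5 + S)**2
(sqrt(a(7) - 1)*(-3 + 4)**2)*76 = (sqrt((-5 + 7)**2 - 1)*(-3 + 4)**2)*76 = (sqrt(2**2 - 1)*1**2)*76 = (sqrt(4 - 1)*1)*76 = (sqrt(3)*1)*76 = sqrt(3)*76 = 76*sqrt(3)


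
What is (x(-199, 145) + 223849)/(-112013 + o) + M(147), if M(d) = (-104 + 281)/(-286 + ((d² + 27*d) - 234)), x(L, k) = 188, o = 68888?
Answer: -1868762007/360208750 ≈ -5.1880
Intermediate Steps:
M(d) = 177/(-520 + d² + 27*d) (M(d) = 177/(-286 + (-234 + d² + 27*d)) = 177/(-520 + d² + 27*d))
(x(-199, 145) + 223849)/(-112013 + o) + M(147) = (188 + 223849)/(-112013 + 68888) + 177/(-520 + 147² + 27*147) = 224037/(-43125) + 177/(-520 + 21609 + 3969) = 224037*(-1/43125) + 177/25058 = -74679/14375 + 177*(1/25058) = -74679/14375 + 177/25058 = -1868762007/360208750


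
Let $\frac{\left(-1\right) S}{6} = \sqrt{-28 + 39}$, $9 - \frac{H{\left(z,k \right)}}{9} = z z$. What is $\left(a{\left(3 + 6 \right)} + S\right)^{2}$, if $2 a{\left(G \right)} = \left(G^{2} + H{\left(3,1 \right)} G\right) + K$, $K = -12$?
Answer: $\frac{6345}{4} - 414 \sqrt{11} \approx 213.17$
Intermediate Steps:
$H{\left(z,k \right)} = 81 - 9 z^{2}$ ($H{\left(z,k \right)} = 81 - 9 z z = 81 - 9 z^{2}$)
$a{\left(G \right)} = -6 + \frac{G^{2}}{2}$ ($a{\left(G \right)} = \frac{\left(G^{2} + \left(81 - 9 \cdot 3^{2}\right) G\right) - 12}{2} = \frac{\left(G^{2} + \left(81 - 81\right) G\right) - 12}{2} = \frac{\left(G^{2} + 0 G\right) - 12}{2} = \frac{\left(G^{2} + 0\right) - 12}{2} = \frac{G^{2} - 12}{2} = \frac{-12 + G^{2}}{2} = -6 + \frac{G^{2}}{2}$)
$S = - 6 \sqrt{11}$ ($S = - 6 \sqrt{-28 + 39} = - 6 \sqrt{11} \approx -19.9$)
$\left(a{\left(3 + 6 \right)} + S\right)^{2} = \left(\left(-6 + \frac{\left(3 + 6\right)^{2}}{2}\right) - 6 \sqrt{11}\right)^{2} = \left(\left(-6 + \frac{9^{2}}{2}\right) - 6 \sqrt{11}\right)^{2} = \left(\left(-6 + \frac{1}{2} \cdot 81\right) - 6 \sqrt{11}\right)^{2} = \left(\left(-6 + \frac{81}{2}\right) - 6 \sqrt{11}\right)^{2} = \left(\frac{69}{2} - 6 \sqrt{11}\right)^{2}$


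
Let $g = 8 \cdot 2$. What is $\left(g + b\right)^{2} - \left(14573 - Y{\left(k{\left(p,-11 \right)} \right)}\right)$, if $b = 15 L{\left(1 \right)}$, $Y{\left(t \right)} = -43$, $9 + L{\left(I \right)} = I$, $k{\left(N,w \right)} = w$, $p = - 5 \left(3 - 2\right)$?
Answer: $-3800$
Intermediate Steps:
$p = -5$ ($p = \left(-5\right) 1 = -5$)
$L{\left(I \right)} = -9 + I$
$b = -120$ ($b = 15 \left(-9 + 1\right) = 15 \left(-8\right) = -120$)
$g = 16$
$\left(g + b\right)^{2} - \left(14573 - Y{\left(k{\left(p,-11 \right)} \right)}\right) = \left(16 - 120\right)^{2} - \left(14573 - -43\right) = \left(-104\right)^{2} - \left(14573 + 43\right) = 10816 - 14616 = -3800$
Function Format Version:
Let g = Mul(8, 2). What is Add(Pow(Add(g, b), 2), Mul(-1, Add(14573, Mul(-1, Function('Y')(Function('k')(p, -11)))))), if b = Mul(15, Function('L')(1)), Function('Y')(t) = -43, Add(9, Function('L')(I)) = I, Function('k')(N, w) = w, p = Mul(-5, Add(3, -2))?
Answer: -3800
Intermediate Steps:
p = -5 (p = Mul(-5, 1) = -5)
Function('L')(I) = Add(-9, I)
b = -120 (b = Mul(15, Add(-9, 1)) = Mul(15, -8) = -120)
g = 16
Add(Pow(Add(g, b), 2), Mul(-1, Add(14573, Mul(-1, Function('Y')(Function('k')(p, -11)))))) = Add(Pow(Add(16, -120), 2), Mul(-1, Add(14573, Mul(-1, -43)))) = Add(Pow(-104, 2), Mul(-1, Add(14573, 43))) = Add(10816, Mul(-1, 14616)) = Add(10816, -14616) = -3800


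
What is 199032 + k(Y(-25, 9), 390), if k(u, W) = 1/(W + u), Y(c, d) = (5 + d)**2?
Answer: 116632753/586 ≈ 1.9903e+5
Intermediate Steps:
199032 + k(Y(-25, 9), 390) = 199032 + 1/(390 + (5 + 9)**2) = 199032 + 1/(390 + 14**2) = 199032 + 1/(390 + 196) = 199032 + 1/586 = 116632753/586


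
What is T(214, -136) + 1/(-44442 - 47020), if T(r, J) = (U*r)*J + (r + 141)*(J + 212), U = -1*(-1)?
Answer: -194265289/91462 ≈ -2124.0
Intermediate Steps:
U = 1
T(r, J) = J*r + (141 + r)*(212 + J) (T(r, J) = (1*r)*J + (r + 141)*(J + 212) = r*J + (141 + r)*(212 + J) = J*r + (141 + r)*(212 + J))
T(214, -136) + 1/(-44442 - 47020) = (29892 + 141*(-136) + 212*214 + 2*(-136)*214) + 1/(-44442 - 47020) = (29892 - 19176 + 45368 - 58208) + 1/(-91462) = -2124 - 1/91462 = -194265289/91462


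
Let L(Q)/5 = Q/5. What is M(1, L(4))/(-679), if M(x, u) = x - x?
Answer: 0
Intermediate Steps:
L(Q) = Q (L(Q) = 5*(Q/5) = Q)
M(x, u) = 0
M(1, L(4))/(-679) = 0/(-679) = 0*(-1/679) = 0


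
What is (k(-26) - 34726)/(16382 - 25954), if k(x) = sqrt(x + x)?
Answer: 17363/4786 - I*sqrt(13)/4786 ≈ 3.6279 - 0.00075335*I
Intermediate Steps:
k(x) = sqrt(2)*sqrt(x) (k(x) = sqrt(2*x) = sqrt(2)*sqrt(x))
(k(-26) - 34726)/(16382 - 25954) = (sqrt(2)*sqrt(-26) - 34726)/(16382 - 25954) = (sqrt(2)*(I*sqrt(26)) - 34726)/(-9572) = (2*I*sqrt(13) - 34726)*(-1/9572) = (-34726 + 2*I*sqrt(13))*(-1/9572) = 17363/4786 - I*sqrt(13)/4786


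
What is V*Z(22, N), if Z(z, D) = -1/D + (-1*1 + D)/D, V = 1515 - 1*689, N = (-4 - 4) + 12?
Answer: 413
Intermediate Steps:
N = 4 (N = -8 + 12 = 4)
V = 826 (V = 1515 - 689 = 826)
Z(z, D) = -1/D + (-1 + D)/D
V*Z(22, N) = 826*((-2 + 4)/4) = 826*((¼)*2) = 826*(½) = 413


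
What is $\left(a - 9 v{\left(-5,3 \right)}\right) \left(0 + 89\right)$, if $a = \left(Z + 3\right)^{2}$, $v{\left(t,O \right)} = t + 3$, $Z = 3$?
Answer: $4806$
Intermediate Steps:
$v{\left(t,O \right)} = 3 + t$
$a = 36$ ($a = \left(3 + 3\right)^{2} = 6^{2} = 36$)
$\left(a - 9 v{\left(-5,3 \right)}\right) \left(0 + 89\right) = \left(36 - 9 \left(3 - 5\right)\right) \left(0 + 89\right) = \left(36 - -18\right) 89 = \left(36 + 18\right) 89 = 54 \cdot 89 = 4806$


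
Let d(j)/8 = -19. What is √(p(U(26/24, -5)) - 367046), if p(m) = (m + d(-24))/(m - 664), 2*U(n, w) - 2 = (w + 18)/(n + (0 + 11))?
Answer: I*√376301331586765/32019 ≈ 605.84*I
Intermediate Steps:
d(j) = -152 (d(j) = 8*(-19) = -152)
U(n, w) = 1 + (18 + w)/(2*(11 + n)) (U(n, w) = 1 + ((w + 18)/(n + (0 + 11)))/2 = 1 + ((18 + w)/(n + 11))/2 = 1 + ((18 + w)/(11 + n))/2 = 1 + (18 + w)/(2*(11 + n)))
p(m) = (-152 + m)/(-664 + m) (p(m) = (m - 152)/(m - 664) = (-152 + m)/(-664 + m))
√(p(U(26/24, -5)) - 367046) = √((-152 + (20 + 26/24 + (½)*(-5))/(11 + 26/24))/(-664 + (20 + 26/24 + (½)*(-5))/(11 + 26/24)) - 367046) = √((-152 + (20 + 26*(1/24) - 5/2)/(11 + 26*(1/24)))/(-664 + (20 + 26*(1/24) - 5/2)/(11 + 26*(1/24))) - 367046) = √((-152 + (20 + 13/12 - 5/2)/(11 + 13/12))/(-664 + (20 + 13/12 - 5/2)/(11 + 13/12)) - 367046) = √((-152 + (223/12)/(145/12))/(-664 + (223/12)/(145/12)) - 367046) = √((-152 + (12/145)*(223/12))/(-664 + (12/145)*(223/12)) - 367046) = √((-152 + 223/145)/(-664 + 223/145) - 367046) = √(-21817/145/(-96057/145) - 367046) = √(-145/96057*(-21817/145) - 367046) = √(21817/96057 - 367046) = √(-35257315805/96057) = I*√376301331586765/32019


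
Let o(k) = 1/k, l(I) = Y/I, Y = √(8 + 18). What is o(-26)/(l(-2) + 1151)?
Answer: -1151/34444657 - √26/68889314 ≈ -3.3490e-5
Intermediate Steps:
Y = √26 ≈ 5.0990
l(I) = √26/I
o(-26)/(l(-2) + 1151) = 1/((-26)*(√26/(-2) + 1151)) = -1/(26*(√26*(-½) + 1151)) = -1/(26*(-√26/2 + 1151)) = -1/(26*(1151 - √26/2))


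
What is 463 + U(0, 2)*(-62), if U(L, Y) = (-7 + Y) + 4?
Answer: 525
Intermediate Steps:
U(L, Y) = -3 + Y
463 + U(0, 2)*(-62) = 463 + (-3 + 2)*(-62) = 463 - 1*(-62) = 463 + 62 = 525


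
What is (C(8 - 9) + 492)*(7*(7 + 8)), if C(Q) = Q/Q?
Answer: 51765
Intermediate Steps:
C(Q) = 1
(C(8 - 9) + 492)*(7*(7 + 8)) = (1 + 492)*(7*(7 + 8)) = 493*(7*15) = 493*105 = 51765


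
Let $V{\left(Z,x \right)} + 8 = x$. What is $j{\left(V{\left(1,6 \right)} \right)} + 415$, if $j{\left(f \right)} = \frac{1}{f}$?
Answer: $\frac{829}{2} \approx 414.5$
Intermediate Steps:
$V{\left(Z,x \right)} = -8 + x$
$j{\left(V{\left(1,6 \right)} \right)} + 415 = \frac{1}{-8 + 6} + 415 = \frac{1}{-2} + 415 = - \frac{1}{2} + 415 = \frac{829}{2}$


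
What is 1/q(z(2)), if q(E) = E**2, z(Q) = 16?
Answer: 1/256 ≈ 0.0039063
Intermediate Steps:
1/q(z(2)) = 1/(16**2) = 1/256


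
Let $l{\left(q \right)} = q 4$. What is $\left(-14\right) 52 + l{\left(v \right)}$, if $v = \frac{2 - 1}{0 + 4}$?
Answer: $-727$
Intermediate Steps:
$v = \frac{1}{4}$ ($v = 1 \cdot \frac{1}{4} = \frac{1}{4} \approx 0.25$)
$l{\left(q \right)} = 4 q$
$\left(-14\right) 52 + l{\left(v \right)} = \left(-14\right) 52 + 4 \cdot \frac{1}{4} = -728 + 1 = -727$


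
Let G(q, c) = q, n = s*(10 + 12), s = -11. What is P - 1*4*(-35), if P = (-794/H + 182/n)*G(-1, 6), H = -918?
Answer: 7769192/55539 ≈ 139.89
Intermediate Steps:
n = -242 (n = -11*(10 + 12) = -11*22 = -242)
P = -6268/55539 (P = (-794/(-918) + 182/(-242))*(-1) = (-794*(-1/918) + 182*(-1/242))*(-1) = (397/459 - 91/121)*(-1) = (6268/55539)*(-1) = -6268/55539 ≈ -0.11286)
P - 1*4*(-35) = -6268/55539 - 1*4*(-35) = -6268/55539 - 4*(-35) = -6268/55539 - 1*(-140) = -6268/55539 + 140 = 7769192/55539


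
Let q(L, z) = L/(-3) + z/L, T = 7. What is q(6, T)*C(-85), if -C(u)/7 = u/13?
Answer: -2975/78 ≈ -38.141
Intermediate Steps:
q(L, z) = -L/3 + z/L (q(L, z) = L*(-⅓) + z/L = -L/3 + z/L)
C(u) = -7*u/13
q(6, T)*C(-85) = (-⅓*6 + 7/6)*(-7/13*(-85)) = (-2 + 7*(⅙))*(595/13) = (-2 + 7/6)*(595/13) = -⅚*595/13 = -2975/78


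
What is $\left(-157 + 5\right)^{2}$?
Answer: $23104$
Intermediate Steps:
$\left(-157 + 5\right)^{2} = \left(-152\right)^{2} = 23104$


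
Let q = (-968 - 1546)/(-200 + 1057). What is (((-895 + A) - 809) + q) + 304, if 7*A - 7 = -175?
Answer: -1222882/857 ≈ -1426.9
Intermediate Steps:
A = -24 (A = 1 + (1/7)*(-175) = 1 - 25 = -24)
q = -2514/857 ≈ -2.9335
(((-895 + A) - 809) + q) + 304 = (((-895 - 24) - 809) - 2514/857) + 304 = ((-919 - 809) - 2514/857) + 304 = (-1728 - 2514/857) + 304 = -1483410/857 + 304 = -1222882/857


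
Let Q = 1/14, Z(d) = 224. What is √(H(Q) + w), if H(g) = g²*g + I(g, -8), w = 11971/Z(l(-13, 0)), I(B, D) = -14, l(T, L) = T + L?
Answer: √6060866/392 ≈ 6.2803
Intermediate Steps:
l(T, L) = L + T
w = 11971/224 ≈ 53.442
Q = 1/14 ≈ 0.071429
H(g) = -14 + g³ (H(g) = g²*g - 14 = g³ - 14 = -14 + g³)
√(H(Q) + w) = √((-14 + (1/14)³) + 11971/224) = √((-14 + 1/2744) + 11971/224) = √(-38415/2744 + 11971/224) = √(432919/10976) = √6060866/392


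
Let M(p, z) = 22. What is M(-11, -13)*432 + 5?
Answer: 9509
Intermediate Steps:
M(-11, -13)*432 + 5 = 22*432 + 5 = 9504 + 5 = 9509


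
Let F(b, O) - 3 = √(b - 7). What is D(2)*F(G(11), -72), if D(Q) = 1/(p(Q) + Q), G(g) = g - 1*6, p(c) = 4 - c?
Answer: ¾ + I*√2/4 ≈ 0.75 + 0.35355*I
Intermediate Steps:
G(g) = -6 + g (G(g) = g - 6 = -6 + g)
D(Q) = ¼ (D(Q) = 1/((4 - Q) + Q) = 1/4 = ¼)
F(b, O) = 3 + √(-7 + b) (F(b, O) = 3 + √(b - 7) = 3 + √(-7 + b))
D(2)*F(G(11), -72) = (3 + √(-7 + (-6 + 11)))/4 = (3 + √(-7 + 5))/4 = (3 + √(-2))/4 = (3 + I*√2)/4 = ¾ + I*√2/4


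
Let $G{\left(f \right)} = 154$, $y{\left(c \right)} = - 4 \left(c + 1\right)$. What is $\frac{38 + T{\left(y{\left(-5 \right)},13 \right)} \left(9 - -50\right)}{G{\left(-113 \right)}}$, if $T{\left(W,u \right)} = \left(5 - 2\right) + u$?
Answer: $\frac{491}{77} \approx 6.3766$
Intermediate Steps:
$y{\left(c \right)} = -4 - 4 c$ ($y{\left(c \right)} = - 4 \left(1 + c\right) = -4 - 4 c$)
$T{\left(W,u \right)} = 3 + u$
$\frac{38 + T{\left(y{\left(-5 \right)},13 \right)} \left(9 - -50\right)}{G{\left(-113 \right)}} = \frac{38 + \left(3 + 13\right) \left(9 - -50\right)}{154} = \left(38 + 16 \left(9 + 50\right)\right) \frac{1}{154} = \left(38 + 16 \cdot 59\right) \frac{1}{154} = \left(38 + 944\right) \frac{1}{154} = 982 \cdot \frac{1}{154} = \frac{491}{77}$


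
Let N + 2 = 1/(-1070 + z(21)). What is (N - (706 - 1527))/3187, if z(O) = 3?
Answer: 873872/3400529 ≈ 0.25698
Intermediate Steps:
N = -2135/1067 (N = -2 + 1/(-1070 + 3) = -2 + 1/(-1067) = -2 - 1/1067 = -2135/1067 ≈ -2.0009)
(N - (706 - 1527))/3187 = (-2135/1067 - (706 - 1527))/3187 = (-2135/1067 - 1*(-821))*(1/3187) = (-2135/1067 + 821)*(1/3187) = (873872/1067)*(1/3187) = 873872/3400529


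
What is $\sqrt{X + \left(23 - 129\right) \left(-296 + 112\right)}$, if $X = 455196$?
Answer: $10 \sqrt{4747} \approx 688.98$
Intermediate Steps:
$\sqrt{X + \left(23 - 129\right) \left(-296 + 112\right)} = \sqrt{455196 + \left(23 - 129\right) \left(-296 + 112\right)} = \sqrt{455196 + \left(23 - 129\right) \left(-184\right)} = \sqrt{455196 - -19504} = \sqrt{455196 + 19504} = \sqrt{474700} = 10 \sqrt{4747}$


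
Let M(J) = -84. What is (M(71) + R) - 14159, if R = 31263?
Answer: 17020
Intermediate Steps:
(M(71) + R) - 14159 = (-84 + 31263) - 14159 = 31179 - 14159 = 17020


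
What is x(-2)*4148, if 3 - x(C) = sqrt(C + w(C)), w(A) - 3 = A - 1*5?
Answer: 12444 - 4148*I*sqrt(6) ≈ 12444.0 - 10160.0*I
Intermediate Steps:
w(A) = -2 + A (w(A) = 3 + (A - 1*5) = 3 + (A - 5) = 3 + (-5 + A) = -2 + A)
x(C) = 3 - sqrt(-2 + 2*C) (x(C) = 3 - sqrt(C + (-2 + C)) = 3 - sqrt(-2 + 2*C))
x(-2)*4148 = (3 - sqrt(-2 + 2*(-2)))*4148 = (3 - sqrt(-2 - 4))*4148 = (3 - sqrt(-6))*4148 = (3 - I*sqrt(6))*4148 = 12444 - 4148*I*sqrt(6)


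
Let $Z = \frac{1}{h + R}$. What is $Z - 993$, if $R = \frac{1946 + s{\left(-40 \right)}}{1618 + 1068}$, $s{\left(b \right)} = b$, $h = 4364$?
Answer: $- \frac{5820771022}{5861805} \approx -993.0$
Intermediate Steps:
$R = \frac{953}{1343}$ ($R = \frac{1946 - 40}{1618 + 1068} = \frac{1906}{2686} = 1906 \cdot \frac{1}{2686} = \frac{953}{1343} \approx 0.70961$)
$Z = \frac{1343}{5861805}$ ($Z = \frac{1}{4364 + \frac{953}{1343}} = \frac{1}{\frac{5861805}{1343}} = \frac{1343}{5861805} \approx 0.00022911$)
$Z - 993 = \frac{1343}{5861805} - 993 = - \frac{5820771022}{5861805}$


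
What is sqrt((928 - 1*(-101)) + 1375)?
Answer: 2*sqrt(601) ≈ 49.031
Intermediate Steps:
sqrt((928 - 1*(-101)) + 1375) = sqrt((928 + 101) + 1375) = sqrt(1029 + 1375) = sqrt(2404) = 2*sqrt(601)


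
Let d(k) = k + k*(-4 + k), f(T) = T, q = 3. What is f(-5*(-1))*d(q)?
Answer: 0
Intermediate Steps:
f(-5*(-1))*d(q) = (-5*(-1))*(3*(-3 + 3)) = 5*(3*0) = 5*0 = 0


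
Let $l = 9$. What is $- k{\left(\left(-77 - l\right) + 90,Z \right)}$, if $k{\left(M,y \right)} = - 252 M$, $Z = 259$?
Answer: $1008$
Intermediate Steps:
$- k{\left(\left(-77 - l\right) + 90,Z \right)} = - \left(-252\right) \left(\left(-77 - 9\right) + 90\right) = - \left(-252\right) \left(-86 + 90\right) = - \left(-252\right) 4 = \left(-1\right) \left(-1008\right) = 1008$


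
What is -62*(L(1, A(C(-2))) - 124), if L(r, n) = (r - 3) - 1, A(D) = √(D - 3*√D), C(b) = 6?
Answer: 7874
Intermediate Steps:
L(r, n) = -4 + r (L(r, n) = (-3 + r) - 1 = -4 + r)
-62*(L(1, A(C(-2))) - 124) = -62*((-4 + 1) - 124) = -62*(-3 - 124) = -62*(-127) = 7874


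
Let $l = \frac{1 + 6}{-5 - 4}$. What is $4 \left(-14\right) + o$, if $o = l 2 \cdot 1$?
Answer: $- \frac{518}{9} \approx -57.556$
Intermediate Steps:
$l = - \frac{7}{9}$ ($l = \frac{7}{-9} = 7 \left(- \frac{1}{9}\right) = - \frac{7}{9} \approx -0.77778$)
$o = - \frac{14}{9}$ ($o = \left(- \frac{7}{9}\right) 2 \cdot 1 = \left(- \frac{14}{9}\right) 1 = - \frac{14}{9} \approx -1.5556$)
$4 \left(-14\right) + o = 4 \left(-14\right) - \frac{14}{9} = -56 - \frac{14}{9} = - \frac{518}{9}$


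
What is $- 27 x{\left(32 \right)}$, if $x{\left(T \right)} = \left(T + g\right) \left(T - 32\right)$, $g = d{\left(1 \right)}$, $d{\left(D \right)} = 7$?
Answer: $0$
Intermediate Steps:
$g = 7$
$x{\left(T \right)} = \left(-32 + T\right) \left(7 + T\right)$ ($x{\left(T \right)} = \left(T + 7\right) \left(T - 32\right) = \left(7 + T\right) \left(T - 32\right) = \left(7 + T\right) \left(-32 + T\right) = \left(-32 + T\right) \left(7 + T\right)$)
$- 27 x{\left(32 \right)} = - 27 \left(-224 + 32^{2} - 800\right) = - 27 \left(-224 + 1024 - 800\right) = \left(-27\right) 0 = 0$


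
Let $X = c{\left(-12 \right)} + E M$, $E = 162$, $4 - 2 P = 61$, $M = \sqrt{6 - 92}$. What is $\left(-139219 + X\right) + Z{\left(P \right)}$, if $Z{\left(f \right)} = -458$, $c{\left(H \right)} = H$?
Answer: $-139689 + 162 i \sqrt{86} \approx -1.3969 \cdot 10^{5} + 1502.3 i$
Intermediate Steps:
$M = i \sqrt{86}$ ($M = \sqrt{-86} = i \sqrt{86} \approx 9.2736 i$)
$P = - \frac{57}{2}$ ($P = 2 - \frac{61}{2} = - \frac{57}{2} \approx -28.5$)
$X = -12 + 162 i \sqrt{86} \approx -12.0 + 1502.3 i$
$\left(-139219 + X\right) + Z{\left(P \right)} = \left(-139219 - \left(12 - 162 i \sqrt{86}\right)\right) - 458 = \left(-139231 + 162 i \sqrt{86}\right) - 458 = -139689 + 162 i \sqrt{86}$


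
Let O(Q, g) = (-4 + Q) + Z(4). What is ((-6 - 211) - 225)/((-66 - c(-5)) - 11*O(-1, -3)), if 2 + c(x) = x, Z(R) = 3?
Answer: 442/37 ≈ 11.946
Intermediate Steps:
c(x) = -2 + x
O(Q, g) = -1 + Q (O(Q, g) = (-4 + Q) + 3 = -1 + Q)
((-6 - 211) - 225)/((-66 - c(-5)) - 11*O(-1, -3)) = ((-6 - 211) - 225)/((-66 - (-2 - 5)) - 11*(-1 - 1)) = (-217 - 225)/((-66 - 1*(-7)) - 11*(-2)) = -442/((-66 + 7) + 22) = -442/(-59 + 22) = -442/(-37) = -442*(-1/37) = 442/37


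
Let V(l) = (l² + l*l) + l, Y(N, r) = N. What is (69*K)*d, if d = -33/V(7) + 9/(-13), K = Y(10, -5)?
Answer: -63204/91 ≈ -694.55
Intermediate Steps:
K = 10
V(l) = l + 2*l² (V(l) = (l² + l²) + l = 2*l² + l = l + 2*l²)
d = -458/455 (d = -33*1/(7*(1 + 2*7)) + 9/(-13) = -33*1/(7*(1 + 14)) + 9*(-1/13) = -33/(7*15) - 9/13 = -33/105 - 9/13 = -33*1/105 - 9/13 = -11/35 - 9/13 = -458/455 ≈ -1.0066)
(69*K)*d = (69*10)*(-458/455) = 690*(-458/455) = -63204/91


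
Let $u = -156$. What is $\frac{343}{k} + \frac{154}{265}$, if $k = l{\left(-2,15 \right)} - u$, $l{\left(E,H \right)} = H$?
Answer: $\frac{117229}{45315} \approx 2.587$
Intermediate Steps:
$k = 171$ ($k = 15 - -156 = 15 + 156 = 171$)
$\frac{343}{k} + \frac{154}{265} = \frac{343}{171} + \frac{154}{265} = \frac{117229}{45315}$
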